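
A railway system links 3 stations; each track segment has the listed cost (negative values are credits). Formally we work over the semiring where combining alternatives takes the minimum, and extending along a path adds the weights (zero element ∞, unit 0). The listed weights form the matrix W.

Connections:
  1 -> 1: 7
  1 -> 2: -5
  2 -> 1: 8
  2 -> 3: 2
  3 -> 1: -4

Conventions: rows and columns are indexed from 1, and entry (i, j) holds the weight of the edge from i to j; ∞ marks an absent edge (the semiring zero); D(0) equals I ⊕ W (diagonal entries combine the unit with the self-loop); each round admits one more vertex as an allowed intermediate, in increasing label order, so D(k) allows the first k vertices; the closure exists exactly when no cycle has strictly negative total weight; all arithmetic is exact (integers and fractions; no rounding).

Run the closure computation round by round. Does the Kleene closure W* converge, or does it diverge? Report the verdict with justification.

D(0):
  [0, -5, ∞]
  [8, 0, 2]
  [-4, ∞, 0]
D(1):
  [0, -5, ∞]
  [8, 0, 2]
  [-4, -9, 0]
Detection: at round 2, diagonal entry (3, 3) turns strictly negative.
Key observation: the cycle 3->1->2->3 has total weight (-4) + (-5) + 2, which is strictly negative.
Answer: DIVERGES — negative cycle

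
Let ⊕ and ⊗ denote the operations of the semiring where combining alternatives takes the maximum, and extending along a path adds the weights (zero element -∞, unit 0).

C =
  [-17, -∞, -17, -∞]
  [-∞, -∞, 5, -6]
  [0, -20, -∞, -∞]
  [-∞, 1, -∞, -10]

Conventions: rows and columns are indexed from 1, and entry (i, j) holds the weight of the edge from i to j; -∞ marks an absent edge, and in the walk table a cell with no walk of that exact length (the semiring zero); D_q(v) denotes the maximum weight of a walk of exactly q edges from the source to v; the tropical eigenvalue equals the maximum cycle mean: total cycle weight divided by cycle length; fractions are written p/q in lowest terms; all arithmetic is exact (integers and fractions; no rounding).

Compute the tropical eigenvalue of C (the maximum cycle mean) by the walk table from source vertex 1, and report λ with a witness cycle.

q=0: [0, -∞, -∞, -∞]
q=1: [-17, -∞, -17, -∞]
q=2: [-17, -37, -34, -∞]
q=3: [-34, -54, -32, -43]
q=4: [-32, -42, -49, -53]
Optimal cycle mean attained by: cycle 2->4->2, total (-6) + 1, length 2.
Answer: λ = -5/2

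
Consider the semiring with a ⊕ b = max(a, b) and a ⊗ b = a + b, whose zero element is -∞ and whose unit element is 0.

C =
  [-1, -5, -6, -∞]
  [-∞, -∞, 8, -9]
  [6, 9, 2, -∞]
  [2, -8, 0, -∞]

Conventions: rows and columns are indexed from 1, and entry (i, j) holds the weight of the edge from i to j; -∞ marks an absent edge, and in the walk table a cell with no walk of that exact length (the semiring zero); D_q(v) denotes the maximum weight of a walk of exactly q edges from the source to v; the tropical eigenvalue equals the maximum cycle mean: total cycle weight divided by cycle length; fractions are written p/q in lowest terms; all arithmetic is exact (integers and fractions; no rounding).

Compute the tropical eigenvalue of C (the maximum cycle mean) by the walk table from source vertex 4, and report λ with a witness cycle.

q=0: [-∞, -∞, -∞, 0]
q=1: [2, -8, 0, -∞]
q=2: [6, 9, 2, -17]
q=3: [8, 11, 17, 0]
q=4: [23, 26, 19, 2]
Optimal cycle mean attained by: cycle 2->3->2, total 8 + 9, length 2.
Answer: λ = 17/2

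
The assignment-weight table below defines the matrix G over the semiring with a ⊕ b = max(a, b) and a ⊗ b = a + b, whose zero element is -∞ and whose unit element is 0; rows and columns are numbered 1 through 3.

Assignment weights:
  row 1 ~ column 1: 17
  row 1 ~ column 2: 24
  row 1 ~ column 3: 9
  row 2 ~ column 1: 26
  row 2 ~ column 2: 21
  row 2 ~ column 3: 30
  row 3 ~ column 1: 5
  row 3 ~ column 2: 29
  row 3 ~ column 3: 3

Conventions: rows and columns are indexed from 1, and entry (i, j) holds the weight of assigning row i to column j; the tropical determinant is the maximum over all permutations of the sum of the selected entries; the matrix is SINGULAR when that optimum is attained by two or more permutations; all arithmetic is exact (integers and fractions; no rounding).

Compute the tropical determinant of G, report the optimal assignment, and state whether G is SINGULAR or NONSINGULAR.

σ = (1, 2, 3): 17 + 21 + 3 = 41
σ = (1, 3, 2): 17 + 30 + 29 = 76
σ = (2, 1, 3): 24 + 26 + 3 = 53
σ = (2, 3, 1): 24 + 30 + 5 = 59
σ = (3, 1, 2): 9 + 26 + 29 = 64
σ = (3, 2, 1): 9 + 21 + 5 = 35
Optimal value attained by: σ = (1, 3, 2).
Answer: det⊕(G) = 76; verdict: NONSINGULAR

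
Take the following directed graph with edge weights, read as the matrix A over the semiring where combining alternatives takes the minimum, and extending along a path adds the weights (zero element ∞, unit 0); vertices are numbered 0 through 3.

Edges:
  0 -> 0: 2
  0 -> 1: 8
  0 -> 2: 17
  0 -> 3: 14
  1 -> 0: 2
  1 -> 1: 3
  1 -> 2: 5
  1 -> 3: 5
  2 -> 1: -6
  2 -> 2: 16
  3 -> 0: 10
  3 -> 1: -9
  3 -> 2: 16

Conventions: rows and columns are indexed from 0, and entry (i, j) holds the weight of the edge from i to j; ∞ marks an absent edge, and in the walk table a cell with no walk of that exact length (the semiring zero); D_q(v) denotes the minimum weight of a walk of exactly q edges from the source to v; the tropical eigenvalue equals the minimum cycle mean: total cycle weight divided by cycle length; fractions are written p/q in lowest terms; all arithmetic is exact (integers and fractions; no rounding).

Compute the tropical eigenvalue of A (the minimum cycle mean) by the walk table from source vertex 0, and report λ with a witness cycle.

q=0: [0, ∞, ∞, ∞]
q=1: [2, 8, 17, 14]
q=2: [4, 5, 13, 13]
q=3: [6, 4, 10, 10]
q=4: [6, 1, 9, 9]
Optimal cycle mean attained by: cycle 1->3->1, total 5 + (-9), length 2.
Answer: λ = -2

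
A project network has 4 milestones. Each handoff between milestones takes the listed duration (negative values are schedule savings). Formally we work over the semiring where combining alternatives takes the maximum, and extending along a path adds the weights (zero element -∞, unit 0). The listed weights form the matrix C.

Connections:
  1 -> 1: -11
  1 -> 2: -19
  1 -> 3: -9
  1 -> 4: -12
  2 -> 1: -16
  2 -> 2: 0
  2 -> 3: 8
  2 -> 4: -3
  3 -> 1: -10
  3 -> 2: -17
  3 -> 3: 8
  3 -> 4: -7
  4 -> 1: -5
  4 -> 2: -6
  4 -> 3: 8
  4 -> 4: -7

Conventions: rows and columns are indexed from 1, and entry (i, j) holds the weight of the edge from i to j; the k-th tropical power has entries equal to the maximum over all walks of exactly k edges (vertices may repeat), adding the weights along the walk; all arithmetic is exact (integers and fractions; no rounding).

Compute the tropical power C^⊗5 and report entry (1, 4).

C^⊗2:
  [-17, -18, -1, -16]
  [-2, 0, 16, 1]
  [-2, -9, 16, 1]
  [-2, -6, 16, 1]
C^⊗3:
  [-11, -18, 7, -8]
  [6, 0, 24, 9]
  [6, -1, 24, 9]
  [6, -1, 24, 9]
C^⊗4:
  [-3, -10, 15, 0]
  [14, 7, 32, 17]
  [14, 7, 32, 17]
  [14, 7, 32, 17]
C^⊗5:
  [5, -2, 23, 8]
  [22, 15, 40, 25]
  [22, 15, 40, 25]
  [22, 15, 40, 25]
Key observation: the optimum is the walk 1->3->3->3->3->4, with weight (-9) + 8 + 8 + 8 + (-7) = 8.
Optimal value attained by: walk 1->3->3->3->3->4.
Answer: (C^⊗5)[1][4] = 8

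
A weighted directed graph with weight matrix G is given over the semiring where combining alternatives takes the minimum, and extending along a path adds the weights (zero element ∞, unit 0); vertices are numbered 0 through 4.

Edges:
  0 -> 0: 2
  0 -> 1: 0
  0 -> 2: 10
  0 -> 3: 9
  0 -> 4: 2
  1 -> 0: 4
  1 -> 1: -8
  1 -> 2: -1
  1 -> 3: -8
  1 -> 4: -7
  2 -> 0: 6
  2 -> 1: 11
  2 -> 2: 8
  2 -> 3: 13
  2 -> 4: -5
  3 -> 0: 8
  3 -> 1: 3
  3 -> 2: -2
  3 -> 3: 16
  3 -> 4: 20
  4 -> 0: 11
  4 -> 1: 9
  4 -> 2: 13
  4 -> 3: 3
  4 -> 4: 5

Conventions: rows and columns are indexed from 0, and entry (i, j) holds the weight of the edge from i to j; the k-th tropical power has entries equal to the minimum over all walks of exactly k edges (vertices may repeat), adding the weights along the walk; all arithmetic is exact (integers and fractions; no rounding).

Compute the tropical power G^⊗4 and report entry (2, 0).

G^⊗2:
  [4, -8, -1, -8, -7]
  [-4, -16, -10, -16, -15]
  [6, 3, 8, -2, 0]
  [4, -5, 2, -5, -7]
  [11, 1, 1, 1, 2]
G^⊗3:
  [-4, -16, -10, -16, -15]
  [-12, -24, -18, -24, -23]
  [6, -5, -4, -5, -4]
  [-1, -13, -7, -13, -12]
  [5, -7, -1, -7, -6]
G^⊗4:
  [-12, -24, -18, -24, -23]
  [-20, -32, -26, -32, -31]
  [-1, -13, -7, -13, -12]
  [-9, -21, -15, -21, -20]
  [-3, -15, -9, -15, -14]
Key observation: the optimum is the walk 2->1->1->1->0, with weight 11 + (-8) + (-8) + 4 = -1.
Optimal value attained by: walk 2->1->1->1->0.
Answer: (G^⊗4)[2][0] = -1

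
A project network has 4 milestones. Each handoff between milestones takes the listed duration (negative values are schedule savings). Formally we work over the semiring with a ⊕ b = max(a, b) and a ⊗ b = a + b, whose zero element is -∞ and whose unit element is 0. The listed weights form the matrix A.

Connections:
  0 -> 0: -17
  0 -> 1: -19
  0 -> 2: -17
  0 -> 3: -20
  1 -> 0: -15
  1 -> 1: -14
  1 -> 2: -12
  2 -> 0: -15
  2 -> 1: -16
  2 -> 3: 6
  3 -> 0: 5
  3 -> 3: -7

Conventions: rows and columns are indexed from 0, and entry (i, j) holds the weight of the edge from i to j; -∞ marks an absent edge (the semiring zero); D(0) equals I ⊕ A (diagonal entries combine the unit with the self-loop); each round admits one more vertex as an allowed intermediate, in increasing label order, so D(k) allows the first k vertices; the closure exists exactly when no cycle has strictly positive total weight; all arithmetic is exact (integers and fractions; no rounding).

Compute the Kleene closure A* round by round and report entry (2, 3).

D(0):
  [0, -19, -17, -20]
  [-15, 0, -12, -∞]
  [-15, -16, 0, 6]
  [5, -∞, -∞, 0]
D(1):
  [0, -19, -17, -20]
  [-15, 0, -12, -35]
  [-15, -16, 0, 6]
  [5, -14, -12, 0]
D(2):
  [0, -19, -17, -20]
  [-15, 0, -12, -35]
  [-15, -16, 0, 6]
  [5, -14, -12, 0]
D(3):
  [0, -19, -17, -11]
  [-15, 0, -12, -6]
  [-15, -16, 0, 6]
  [5, -14, -12, 0]
D(4):
  [0, -19, -17, -11]
  [-1, 0, -12, -6]
  [11, -8, 0, 6]
  [5, -14, -12, 0]
Answer: A*[2][3] = 6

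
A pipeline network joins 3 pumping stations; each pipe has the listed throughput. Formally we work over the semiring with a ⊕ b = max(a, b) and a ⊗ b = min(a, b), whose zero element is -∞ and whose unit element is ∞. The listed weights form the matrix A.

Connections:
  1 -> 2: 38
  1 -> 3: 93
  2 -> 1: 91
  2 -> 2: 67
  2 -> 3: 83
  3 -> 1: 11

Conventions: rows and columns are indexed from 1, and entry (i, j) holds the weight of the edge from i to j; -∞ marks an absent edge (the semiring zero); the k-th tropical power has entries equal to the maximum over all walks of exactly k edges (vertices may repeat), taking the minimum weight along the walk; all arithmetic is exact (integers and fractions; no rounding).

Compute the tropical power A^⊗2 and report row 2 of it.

A^⊗2:
  [38, 38, 38]
  [67, 67, 91]
  [-∞, 11, 11]
Answer: row 2 of A^⊗2 = [67, 67, 91]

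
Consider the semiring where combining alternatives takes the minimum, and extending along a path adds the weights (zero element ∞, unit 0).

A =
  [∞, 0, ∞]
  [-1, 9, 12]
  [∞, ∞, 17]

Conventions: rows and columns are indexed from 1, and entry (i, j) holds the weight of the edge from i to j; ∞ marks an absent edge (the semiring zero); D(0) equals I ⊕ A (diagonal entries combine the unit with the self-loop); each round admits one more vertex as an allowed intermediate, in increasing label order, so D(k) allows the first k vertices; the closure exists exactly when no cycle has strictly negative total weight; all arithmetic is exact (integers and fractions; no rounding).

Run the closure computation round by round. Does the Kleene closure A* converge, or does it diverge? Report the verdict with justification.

D(0):
  [0, 0, ∞]
  [-1, 0, 12]
  [∞, ∞, 0]
Detection: at round 1, diagonal entry (2, 2) turns strictly negative.
Key observation: the cycle 2->1->2 has total weight (-1) + 0, which is strictly negative.
Answer: DIVERGES — negative cycle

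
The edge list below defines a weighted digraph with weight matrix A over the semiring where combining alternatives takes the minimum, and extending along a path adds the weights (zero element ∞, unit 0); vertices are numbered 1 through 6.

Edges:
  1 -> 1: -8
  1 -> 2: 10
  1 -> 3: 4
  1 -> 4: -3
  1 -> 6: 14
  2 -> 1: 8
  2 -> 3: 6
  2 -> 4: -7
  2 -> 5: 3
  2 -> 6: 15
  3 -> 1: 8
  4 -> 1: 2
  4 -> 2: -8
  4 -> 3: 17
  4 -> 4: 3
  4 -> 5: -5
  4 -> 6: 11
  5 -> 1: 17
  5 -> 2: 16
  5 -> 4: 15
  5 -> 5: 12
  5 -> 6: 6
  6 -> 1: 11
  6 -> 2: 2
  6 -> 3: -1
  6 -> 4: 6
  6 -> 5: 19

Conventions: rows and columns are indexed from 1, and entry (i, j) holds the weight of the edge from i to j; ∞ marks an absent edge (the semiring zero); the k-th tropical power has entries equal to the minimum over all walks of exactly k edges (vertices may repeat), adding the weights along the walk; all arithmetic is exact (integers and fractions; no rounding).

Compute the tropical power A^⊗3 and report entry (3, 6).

A^⊗2:
  [-16, -11, -4, -11, -8, 6]
  [-5, -15, 10, -4, -12, 4]
  [0, 18, 12, 5, ∞, 22]
  [-6, -5, -2, -15, -5, 1]
  [9, 7, 5, 9, 10, 18]
  [3, -2, 8, -5, 1, 17]
A^⊗3:
  [-24, -19, -12, -19, -16, -2]
  [-13, -12, -9, -22, -12, -6]
  [-8, -3, 4, -3, 0, 14]
  [-14, -23, -2, -12, -20, -4]
  [1, 1, 13, 0, 4, 16]
  [-5, -13, 4, -9, -10, 6]
Key observation: the optimum is the walk 3->1->1->6, with weight 8 + (-8) + 14 = 14.
Optimal value attained by: walk 3->1->1->6.
Answer: (A^⊗3)[3][6] = 14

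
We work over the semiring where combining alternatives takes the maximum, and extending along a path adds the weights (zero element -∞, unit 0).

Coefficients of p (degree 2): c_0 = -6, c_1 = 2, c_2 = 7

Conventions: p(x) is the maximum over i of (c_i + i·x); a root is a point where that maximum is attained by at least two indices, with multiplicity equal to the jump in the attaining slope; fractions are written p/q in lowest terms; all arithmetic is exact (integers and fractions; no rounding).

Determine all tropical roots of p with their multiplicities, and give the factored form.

hull edge (i=0, c=-6) to (i=1, c=2): slope 8, span 1
hull edge (i=1, c=2) to (i=2, c=7): slope 5, span 1
Factored form: p(x) = 7 ⊗ (x ⊕ (-8)) ⊗ (x ⊕ (-5))
Answer: roots = -8 (mult 1), -5 (mult 1)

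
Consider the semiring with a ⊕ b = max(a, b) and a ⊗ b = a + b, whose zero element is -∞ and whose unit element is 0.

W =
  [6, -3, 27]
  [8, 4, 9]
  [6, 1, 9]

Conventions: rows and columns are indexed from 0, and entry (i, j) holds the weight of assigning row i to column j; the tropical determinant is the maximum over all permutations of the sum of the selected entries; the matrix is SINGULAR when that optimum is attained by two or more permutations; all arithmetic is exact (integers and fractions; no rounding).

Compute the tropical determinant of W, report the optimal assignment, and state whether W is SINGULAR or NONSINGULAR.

σ = (0, 1, 2): 6 + 4 + 9 = 19
σ = (0, 2, 1): 6 + 9 + 1 = 16
σ = (1, 0, 2): (-3) + 8 + 9 = 14
σ = (1, 2, 0): (-3) + 9 + 6 = 12
σ = (2, 0, 1): 27 + 8 + 1 = 36
σ = (2, 1, 0): 27 + 4 + 6 = 37
Optimal value attained by: σ = (2, 1, 0).
Answer: det⊕(W) = 37; verdict: NONSINGULAR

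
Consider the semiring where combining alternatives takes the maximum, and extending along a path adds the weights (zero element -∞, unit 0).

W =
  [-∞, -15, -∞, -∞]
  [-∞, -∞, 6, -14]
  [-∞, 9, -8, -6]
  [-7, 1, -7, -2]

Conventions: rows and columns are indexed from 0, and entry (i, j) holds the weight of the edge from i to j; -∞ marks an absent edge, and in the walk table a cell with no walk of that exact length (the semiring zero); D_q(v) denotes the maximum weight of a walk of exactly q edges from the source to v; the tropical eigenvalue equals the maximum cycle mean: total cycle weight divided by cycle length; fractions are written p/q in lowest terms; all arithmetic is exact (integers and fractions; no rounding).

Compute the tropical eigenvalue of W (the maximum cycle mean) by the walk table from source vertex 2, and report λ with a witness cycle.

q=0: [-∞, -∞, 0, -∞]
q=1: [-∞, 9, -8, -6]
q=2: [-13, 1, 15, -5]
q=3: [-12, 24, 7, 9]
q=4: [2, 16, 30, 10]
Optimal cycle mean attained by: cycle 1->2->1, total 6 + 9, length 2.
Answer: λ = 15/2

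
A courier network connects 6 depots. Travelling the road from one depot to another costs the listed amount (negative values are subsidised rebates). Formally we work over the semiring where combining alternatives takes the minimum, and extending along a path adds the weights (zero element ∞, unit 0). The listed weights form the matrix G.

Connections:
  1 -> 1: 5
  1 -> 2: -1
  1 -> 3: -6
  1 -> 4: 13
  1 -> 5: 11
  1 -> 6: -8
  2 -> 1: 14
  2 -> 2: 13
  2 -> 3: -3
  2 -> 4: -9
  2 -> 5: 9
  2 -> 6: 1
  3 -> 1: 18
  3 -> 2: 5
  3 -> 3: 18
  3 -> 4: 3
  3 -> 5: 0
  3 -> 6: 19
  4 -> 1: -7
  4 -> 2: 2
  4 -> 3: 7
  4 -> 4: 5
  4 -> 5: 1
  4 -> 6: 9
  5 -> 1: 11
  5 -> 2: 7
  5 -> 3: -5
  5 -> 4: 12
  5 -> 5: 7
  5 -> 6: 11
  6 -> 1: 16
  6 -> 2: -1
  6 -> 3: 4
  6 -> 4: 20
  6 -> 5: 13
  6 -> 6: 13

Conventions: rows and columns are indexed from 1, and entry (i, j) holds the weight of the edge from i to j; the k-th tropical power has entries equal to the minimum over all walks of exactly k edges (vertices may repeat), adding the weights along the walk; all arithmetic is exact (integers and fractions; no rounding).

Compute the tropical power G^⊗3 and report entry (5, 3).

G^⊗2:
  [6, -9, -4, -10, -6, -3]
  [-16, -7, -2, -4, -8, 0]
  [-4, 5, -5, -4, 4, 6]
  [-2, -8, -13, -7, 4, -15]
  [5, 0, 2, -2, -5, 3]
  [13, 9, -4, -10, 4, 0]
G^⊗3:
  [-17, -8, -12, -18, -9, -8]
  [-11, -17, -22, -16, -5, -24]
  [-11, -5, -10, -4, -5, -12]
  [-14, -16, -11, -17, -13, -10]
  [-9, 0, -10, -9, -1, -3]
  [-17, -8, -3, -5, -9, -1]
Key observation: the optimum is the walk 5->3->5->3, with weight (-5) + 0 + (-5) = -10.
Optimal value attained by: walk 5->3->5->3.
Answer: (G^⊗3)[5][3] = -10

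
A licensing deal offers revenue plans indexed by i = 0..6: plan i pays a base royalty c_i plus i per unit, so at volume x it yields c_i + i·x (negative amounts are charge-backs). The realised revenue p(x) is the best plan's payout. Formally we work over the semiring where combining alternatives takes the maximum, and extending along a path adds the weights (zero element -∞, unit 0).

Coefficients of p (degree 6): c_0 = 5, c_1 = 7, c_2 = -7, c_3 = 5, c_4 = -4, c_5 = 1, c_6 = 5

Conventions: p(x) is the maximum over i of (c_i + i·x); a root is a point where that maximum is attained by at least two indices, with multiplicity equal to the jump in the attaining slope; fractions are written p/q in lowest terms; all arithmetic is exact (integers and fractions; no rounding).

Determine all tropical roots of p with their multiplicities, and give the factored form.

hull edge (i=0, c=5) to (i=1, c=7): slope 2, span 1
hull edge (i=1, c=7) to (i=6, c=5): slope -2/5, span 5
Factored form: p(x) = 5 ⊗ (x ⊕ (-2)) ⊗ (x ⊕ 2/5) ⊗ (x ⊕ 2/5) ⊗ (x ⊕ 2/5) ⊗ (x ⊕ 2/5) ⊗ (x ⊕ 2/5)
Answer: roots = -2 (mult 1), 2/5 (mult 5)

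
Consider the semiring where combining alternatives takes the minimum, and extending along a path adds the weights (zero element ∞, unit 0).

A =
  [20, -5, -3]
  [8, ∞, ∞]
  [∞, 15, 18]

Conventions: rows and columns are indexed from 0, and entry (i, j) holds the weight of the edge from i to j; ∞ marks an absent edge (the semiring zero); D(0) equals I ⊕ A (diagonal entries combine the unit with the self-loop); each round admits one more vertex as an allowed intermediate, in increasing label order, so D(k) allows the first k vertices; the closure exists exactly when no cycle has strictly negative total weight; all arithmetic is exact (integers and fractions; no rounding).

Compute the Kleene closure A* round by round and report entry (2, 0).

D(0):
  [0, -5, -3]
  [8, 0, ∞]
  [∞, 15, 0]
D(1):
  [0, -5, -3]
  [8, 0, 5]
  [∞, 15, 0]
D(2):
  [0, -5, -3]
  [8, 0, 5]
  [23, 15, 0]
D(3):
  [0, -5, -3]
  [8, 0, 5]
  [23, 15, 0]
Answer: A*[2][0] = 23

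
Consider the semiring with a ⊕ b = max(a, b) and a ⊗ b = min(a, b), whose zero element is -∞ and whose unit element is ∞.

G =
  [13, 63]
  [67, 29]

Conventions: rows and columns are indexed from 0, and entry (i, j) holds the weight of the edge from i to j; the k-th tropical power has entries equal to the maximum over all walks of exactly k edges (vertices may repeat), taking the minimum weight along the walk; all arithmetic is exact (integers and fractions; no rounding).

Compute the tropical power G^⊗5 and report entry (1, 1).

G^⊗2:
  [63, 29]
  [29, 63]
G^⊗3:
  [29, 63]
  [63, 29]
G^⊗4:
  [63, 29]
  [29, 63]
G^⊗5:
  [29, 63]
  [63, 29]
Key observation: the optimum is the walk 1->0->1->0->1->1, with weight 67 min 63 min 67 min 63 min 29 = 29.
Optimal value attained by: walk 1->0->1->0->1->1.
Answer: (G^⊗5)[1][1] = 29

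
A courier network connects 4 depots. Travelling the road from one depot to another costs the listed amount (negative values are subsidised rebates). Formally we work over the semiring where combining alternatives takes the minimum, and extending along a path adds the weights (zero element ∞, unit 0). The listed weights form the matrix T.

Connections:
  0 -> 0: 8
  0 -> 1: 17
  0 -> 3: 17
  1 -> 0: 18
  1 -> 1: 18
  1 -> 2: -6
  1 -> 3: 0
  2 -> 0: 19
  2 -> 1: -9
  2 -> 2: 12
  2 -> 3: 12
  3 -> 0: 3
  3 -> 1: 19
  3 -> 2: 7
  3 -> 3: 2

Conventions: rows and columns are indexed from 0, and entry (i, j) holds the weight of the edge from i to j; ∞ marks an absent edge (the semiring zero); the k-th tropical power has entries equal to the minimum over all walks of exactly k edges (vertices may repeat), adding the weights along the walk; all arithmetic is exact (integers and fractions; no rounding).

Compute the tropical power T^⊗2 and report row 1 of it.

T^⊗2:
  [16, 25, 11, 17]
  [3, -15, 6, 2]
  [9, 3, -15, -9]
  [5, -2, 9, 4]
Answer: row 1 of T^⊗2 = [3, -15, 6, 2]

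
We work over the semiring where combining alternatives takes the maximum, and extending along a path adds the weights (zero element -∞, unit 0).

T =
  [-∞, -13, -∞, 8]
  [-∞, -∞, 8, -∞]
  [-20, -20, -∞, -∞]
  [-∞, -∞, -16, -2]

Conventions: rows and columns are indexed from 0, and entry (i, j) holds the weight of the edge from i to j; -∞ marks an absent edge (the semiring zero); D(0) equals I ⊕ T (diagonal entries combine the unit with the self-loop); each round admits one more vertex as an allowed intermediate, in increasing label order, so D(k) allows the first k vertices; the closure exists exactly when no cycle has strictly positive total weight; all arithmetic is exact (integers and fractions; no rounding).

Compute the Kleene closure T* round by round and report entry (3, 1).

D(0):
  [0, -13, -∞, 8]
  [-∞, 0, 8, -∞]
  [-20, -20, 0, -∞]
  [-∞, -∞, -16, 0]
D(1):
  [0, -13, -∞, 8]
  [-∞, 0, 8, -∞]
  [-20, -20, 0, -12]
  [-∞, -∞, -16, 0]
D(2):
  [0, -13, -5, 8]
  [-∞, 0, 8, -∞]
  [-20, -20, 0, -12]
  [-∞, -∞, -16, 0]
D(3):
  [0, -13, -5, 8]
  [-12, 0, 8, -4]
  [-20, -20, 0, -12]
  [-36, -36, -16, 0]
D(4):
  [0, -13, -5, 8]
  [-12, 0, 8, -4]
  [-20, -20, 0, -12]
  [-36, -36, -16, 0]
Answer: T*[3][1] = -36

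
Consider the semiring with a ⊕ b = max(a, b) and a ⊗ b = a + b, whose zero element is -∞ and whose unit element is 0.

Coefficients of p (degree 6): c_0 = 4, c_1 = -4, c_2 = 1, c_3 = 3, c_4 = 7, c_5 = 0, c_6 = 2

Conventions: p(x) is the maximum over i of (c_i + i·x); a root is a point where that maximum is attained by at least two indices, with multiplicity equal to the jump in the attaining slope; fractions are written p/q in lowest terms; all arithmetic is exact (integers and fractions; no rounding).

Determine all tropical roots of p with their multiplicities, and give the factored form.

hull edge (i=0, c=4) to (i=4, c=7): slope 3/4, span 4
hull edge (i=4, c=7) to (i=6, c=2): slope -5/2, span 2
Factored form: p(x) = 2 ⊗ (x ⊕ (-3/4)) ⊗ (x ⊕ (-3/4)) ⊗ (x ⊕ (-3/4)) ⊗ (x ⊕ (-3/4)) ⊗ (x ⊕ 5/2) ⊗ (x ⊕ 5/2)
Answer: roots = -3/4 (mult 4), 5/2 (mult 2)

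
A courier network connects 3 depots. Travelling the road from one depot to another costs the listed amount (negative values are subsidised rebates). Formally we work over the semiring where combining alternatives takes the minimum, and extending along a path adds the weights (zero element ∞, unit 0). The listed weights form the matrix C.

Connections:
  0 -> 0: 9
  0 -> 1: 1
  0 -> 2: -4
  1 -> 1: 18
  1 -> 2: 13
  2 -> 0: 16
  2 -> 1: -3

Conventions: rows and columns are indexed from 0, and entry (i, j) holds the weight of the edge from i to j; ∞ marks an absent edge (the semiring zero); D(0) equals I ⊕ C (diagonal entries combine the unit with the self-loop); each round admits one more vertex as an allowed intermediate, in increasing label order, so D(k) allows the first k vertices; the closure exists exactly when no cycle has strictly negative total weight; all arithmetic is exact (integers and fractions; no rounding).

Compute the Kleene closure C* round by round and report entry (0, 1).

D(0):
  [0, 1, -4]
  [∞, 0, 13]
  [16, -3, 0]
D(1):
  [0, 1, -4]
  [∞, 0, 13]
  [16, -3, 0]
D(2):
  [0, 1, -4]
  [∞, 0, 13]
  [16, -3, 0]
D(3):
  [0, -7, -4]
  [29, 0, 13]
  [16, -3, 0]
Answer: C*[0][1] = -7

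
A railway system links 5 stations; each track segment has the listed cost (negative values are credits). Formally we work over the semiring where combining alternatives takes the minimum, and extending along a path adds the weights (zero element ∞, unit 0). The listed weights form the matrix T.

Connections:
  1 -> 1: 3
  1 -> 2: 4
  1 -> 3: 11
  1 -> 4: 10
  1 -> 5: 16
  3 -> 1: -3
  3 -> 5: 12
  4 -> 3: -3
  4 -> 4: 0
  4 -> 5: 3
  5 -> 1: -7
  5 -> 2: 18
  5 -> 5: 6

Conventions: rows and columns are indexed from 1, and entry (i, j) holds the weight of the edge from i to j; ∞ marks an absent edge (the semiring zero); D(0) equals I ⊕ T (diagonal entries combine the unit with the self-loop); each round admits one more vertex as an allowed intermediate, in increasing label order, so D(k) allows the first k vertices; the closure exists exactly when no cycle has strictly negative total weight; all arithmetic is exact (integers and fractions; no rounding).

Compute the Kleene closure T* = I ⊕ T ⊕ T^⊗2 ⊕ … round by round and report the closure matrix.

D(0):
  [0, 4, 11, 10, 16]
  [∞, 0, ∞, ∞, ∞]
  [-3, ∞, 0, ∞, 12]
  [∞, ∞, -3, 0, 3]
  [-7, 18, ∞, ∞, 0]
D(1):
  [0, 4, 11, 10, 16]
  [∞, 0, ∞, ∞, ∞]
  [-3, 1, 0, 7, 12]
  [∞, ∞, -3, 0, 3]
  [-7, -3, 4, 3, 0]
D(2):
  [0, 4, 11, 10, 16]
  [∞, 0, ∞, ∞, ∞]
  [-3, 1, 0, 7, 12]
  [∞, ∞, -3, 0, 3]
  [-7, -3, 4, 3, 0]
D(3):
  [0, 4, 11, 10, 16]
  [∞, 0, ∞, ∞, ∞]
  [-3, 1, 0, 7, 12]
  [-6, -2, -3, 0, 3]
  [-7, -3, 4, 3, 0]
D(4):
  [0, 4, 7, 10, 13]
  [∞, 0, ∞, ∞, ∞]
  [-3, 1, 0, 7, 10]
  [-6, -2, -3, 0, 3]
  [-7, -3, 0, 3, 0]
D(5):
  [0, 4, 7, 10, 13]
  [∞, 0, ∞, ∞, ∞]
  [-3, 1, 0, 7, 10]
  [-6, -2, -3, 0, 3]
  [-7, -3, 0, 3, 0]
Answer: T* = [[0, 4, 7, 10, 13], [∞, 0, ∞, ∞, ∞], [-3, 1, 0, 7, 10], [-6, -2, -3, 0, 3], [-7, -3, 0, 3, 0]]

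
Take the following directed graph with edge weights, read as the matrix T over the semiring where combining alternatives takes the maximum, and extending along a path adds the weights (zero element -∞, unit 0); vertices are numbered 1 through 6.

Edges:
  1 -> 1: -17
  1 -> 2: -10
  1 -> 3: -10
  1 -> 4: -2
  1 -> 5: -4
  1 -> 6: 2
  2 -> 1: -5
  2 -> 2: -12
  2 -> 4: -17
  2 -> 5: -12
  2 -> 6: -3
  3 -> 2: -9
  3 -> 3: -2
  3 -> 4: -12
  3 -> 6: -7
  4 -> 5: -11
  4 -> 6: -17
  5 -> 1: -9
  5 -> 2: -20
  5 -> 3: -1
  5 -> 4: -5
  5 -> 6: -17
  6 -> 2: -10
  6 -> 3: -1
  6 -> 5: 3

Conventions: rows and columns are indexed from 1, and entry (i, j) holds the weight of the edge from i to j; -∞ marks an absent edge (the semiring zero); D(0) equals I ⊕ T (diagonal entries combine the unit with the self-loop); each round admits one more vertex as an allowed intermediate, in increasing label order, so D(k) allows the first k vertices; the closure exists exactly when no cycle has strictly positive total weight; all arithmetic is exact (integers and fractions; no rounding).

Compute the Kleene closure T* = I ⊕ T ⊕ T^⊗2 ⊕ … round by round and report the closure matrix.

D(0):
  [0, -10, -10, -2, -4, 2]
  [-5, 0, -∞, -17, -12, -3]
  [-∞, -9, 0, -12, -∞, -7]
  [-∞, -∞, -∞, 0, -11, -17]
  [-9, -20, -1, -5, 0, -17]
  [-∞, -10, -1, -∞, 3, 0]
D(1):
  [0, -10, -10, -2, -4, 2]
  [-5, 0, -15, -7, -9, -3]
  [-∞, -9, 0, -12, -∞, -7]
  [-∞, -∞, -∞, 0, -11, -17]
  [-9, -19, -1, -5, 0, -7]
  [-∞, -10, -1, -∞, 3, 0]
D(2):
  [0, -10, -10, -2, -4, 2]
  [-5, 0, -15, -7, -9, -3]
  [-14, -9, 0, -12, -18, -7]
  [-∞, -∞, -∞, 0, -11, -17]
  [-9, -19, -1, -5, 0, -7]
  [-15, -10, -1, -17, 3, 0]
D(3):
  [0, -10, -10, -2, -4, 2]
  [-5, 0, -15, -7, -9, -3]
  [-14, -9, 0, -12, -18, -7]
  [-∞, -∞, -∞, 0, -11, -17]
  [-9, -10, -1, -5, 0, -7]
  [-15, -10, -1, -13, 3, 0]
D(4):
  [0, -10, -10, -2, -4, 2]
  [-5, 0, -15, -7, -9, -3]
  [-14, -9, 0, -12, -18, -7]
  [-∞, -∞, -∞, 0, -11, -17]
  [-9, -10, -1, -5, 0, -7]
  [-15, -10, -1, -13, 3, 0]
D(5):
  [0, -10, -5, -2, -4, 2]
  [-5, 0, -10, -7, -9, -3]
  [-14, -9, 0, -12, -18, -7]
  [-20, -21, -12, 0, -11, -17]
  [-9, -10, -1, -5, 0, -7]
  [-6, -7, 2, -2, 3, 0]
D(6):
  [0, -5, 4, 0, 5, 2]
  [-5, 0, -1, -5, 0, -3]
  [-13, -9, 0, -9, -4, -7]
  [-20, -21, -12, 0, -11, -17]
  [-9, -10, -1, -5, 0, -7]
  [-6, -7, 2, -2, 3, 0]
Answer: T* = [[0, -5, 4, 0, 5, 2], [-5, 0, -1, -5, 0, -3], [-13, -9, 0, -9, -4, -7], [-20, -21, -12, 0, -11, -17], [-9, -10, -1, -5, 0, -7], [-6, -7, 2, -2, 3, 0]]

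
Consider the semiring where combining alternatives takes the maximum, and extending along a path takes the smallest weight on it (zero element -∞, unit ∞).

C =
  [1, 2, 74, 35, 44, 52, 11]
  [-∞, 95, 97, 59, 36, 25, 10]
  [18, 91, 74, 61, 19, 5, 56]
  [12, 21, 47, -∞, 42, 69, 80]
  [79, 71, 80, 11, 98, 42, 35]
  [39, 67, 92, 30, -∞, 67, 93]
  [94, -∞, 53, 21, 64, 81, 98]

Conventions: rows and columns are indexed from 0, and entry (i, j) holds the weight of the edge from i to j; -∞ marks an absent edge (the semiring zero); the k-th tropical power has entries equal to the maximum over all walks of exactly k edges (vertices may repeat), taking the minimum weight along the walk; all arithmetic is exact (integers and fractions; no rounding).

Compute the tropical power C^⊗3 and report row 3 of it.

C^⊗2:
  [44, 74, 74, 61, 44, 52, 56]
  [36, 95, 95, 61, 42, 59, 59]
  [56, 91, 91, 61, 56, 61, 61]
  [80, 67, 69, 47, 64, 80, 80]
  [79, 80, 80, 61, 98, 52, 56]
  [93, 91, 74, 61, 64, 81, 93]
  [94, 67, 81, 53, 64, 81, 98]
C^⊗3:
  [56, 74, 74, 61, 56, 61, 61]
  [59, 95, 95, 61, 59, 61, 61]
  [61, 91, 91, 61, 61, 61, 61]
  [80, 69, 80, 61, 64, 80, 80]
  [79, 80, 80, 61, 98, 61, 61]
  [93, 91, 91, 61, 64, 81, 93]
  [94, 81, 81, 61, 64, 81, 98]
Answer: row 3 of C^⊗3 = [80, 69, 80, 61, 64, 80, 80]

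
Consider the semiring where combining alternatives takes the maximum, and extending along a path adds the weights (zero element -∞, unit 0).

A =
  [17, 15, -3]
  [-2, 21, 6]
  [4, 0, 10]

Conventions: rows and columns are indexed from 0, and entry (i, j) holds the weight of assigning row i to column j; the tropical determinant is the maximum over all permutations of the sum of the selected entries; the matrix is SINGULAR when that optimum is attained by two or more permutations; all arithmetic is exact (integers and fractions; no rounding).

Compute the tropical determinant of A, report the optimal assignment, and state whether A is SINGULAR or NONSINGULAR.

σ = (0, 1, 2): 17 + 21 + 10 = 48
σ = (0, 2, 1): 17 + 6 + 0 = 23
σ = (1, 0, 2): 15 + (-2) + 10 = 23
σ = (1, 2, 0): 15 + 6 + 4 = 25
σ = (2, 0, 1): (-3) + (-2) + 0 = -5
σ = (2, 1, 0): (-3) + 21 + 4 = 22
Optimal value attained by: σ = (0, 1, 2).
Answer: det⊕(A) = 48; verdict: NONSINGULAR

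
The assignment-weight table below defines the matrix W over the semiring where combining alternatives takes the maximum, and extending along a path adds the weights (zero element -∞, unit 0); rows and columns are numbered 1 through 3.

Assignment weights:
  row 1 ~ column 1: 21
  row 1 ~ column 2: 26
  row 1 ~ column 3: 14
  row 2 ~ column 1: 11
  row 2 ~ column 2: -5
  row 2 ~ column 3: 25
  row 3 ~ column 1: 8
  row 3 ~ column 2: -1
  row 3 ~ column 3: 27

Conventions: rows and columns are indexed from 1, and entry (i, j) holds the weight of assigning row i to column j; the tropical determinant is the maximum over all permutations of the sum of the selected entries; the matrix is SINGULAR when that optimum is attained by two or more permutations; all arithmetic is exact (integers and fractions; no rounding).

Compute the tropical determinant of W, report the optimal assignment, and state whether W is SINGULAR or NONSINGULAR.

σ = (1, 2, 3): 21 + (-5) + 27 = 43
σ = (1, 3, 2): 21 + 25 + (-1) = 45
σ = (2, 1, 3): 26 + 11 + 27 = 64
σ = (2, 3, 1): 26 + 25 + 8 = 59
σ = (3, 1, 2): 14 + 11 + (-1) = 24
σ = (3, 2, 1): 14 + (-5) + 8 = 17
Optimal value attained by: σ = (2, 1, 3).
Answer: det⊕(W) = 64; verdict: NONSINGULAR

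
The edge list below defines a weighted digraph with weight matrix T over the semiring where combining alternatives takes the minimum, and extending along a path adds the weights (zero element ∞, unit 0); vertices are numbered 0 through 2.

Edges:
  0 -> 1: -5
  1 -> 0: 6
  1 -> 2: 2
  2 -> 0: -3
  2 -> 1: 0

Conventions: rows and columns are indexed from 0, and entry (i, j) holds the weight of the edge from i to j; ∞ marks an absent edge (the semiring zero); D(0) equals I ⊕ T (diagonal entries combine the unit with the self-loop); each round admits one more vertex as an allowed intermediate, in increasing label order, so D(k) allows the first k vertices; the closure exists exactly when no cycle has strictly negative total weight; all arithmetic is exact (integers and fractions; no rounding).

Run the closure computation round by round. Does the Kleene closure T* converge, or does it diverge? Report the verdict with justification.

D(0):
  [0, -5, ∞]
  [6, 0, 2]
  [-3, 0, 0]
D(1):
  [0, -5, ∞]
  [6, 0, 2]
  [-3, -8, 0]
Detection: at round 2, diagonal entry (2, 2) turns strictly negative.
Key observation: the cycle 2->0->1->2 has total weight (-3) + (-5) + 2, which is strictly negative.
Answer: DIVERGES — negative cycle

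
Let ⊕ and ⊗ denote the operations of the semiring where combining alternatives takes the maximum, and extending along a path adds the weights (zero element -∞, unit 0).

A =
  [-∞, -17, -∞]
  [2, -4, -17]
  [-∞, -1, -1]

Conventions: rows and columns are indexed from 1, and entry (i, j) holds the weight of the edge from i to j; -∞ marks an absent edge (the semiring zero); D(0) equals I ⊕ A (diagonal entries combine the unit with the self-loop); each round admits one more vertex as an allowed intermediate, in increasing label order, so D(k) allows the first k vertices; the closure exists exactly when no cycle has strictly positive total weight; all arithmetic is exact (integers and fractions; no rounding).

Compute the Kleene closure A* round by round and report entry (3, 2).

D(0):
  [0, -17, -∞]
  [2, 0, -17]
  [-∞, -1, 0]
D(1):
  [0, -17, -∞]
  [2, 0, -17]
  [-∞, -1, 0]
D(2):
  [0, -17, -34]
  [2, 0, -17]
  [1, -1, 0]
D(3):
  [0, -17, -34]
  [2, 0, -17]
  [1, -1, 0]
Answer: A*[3][2] = -1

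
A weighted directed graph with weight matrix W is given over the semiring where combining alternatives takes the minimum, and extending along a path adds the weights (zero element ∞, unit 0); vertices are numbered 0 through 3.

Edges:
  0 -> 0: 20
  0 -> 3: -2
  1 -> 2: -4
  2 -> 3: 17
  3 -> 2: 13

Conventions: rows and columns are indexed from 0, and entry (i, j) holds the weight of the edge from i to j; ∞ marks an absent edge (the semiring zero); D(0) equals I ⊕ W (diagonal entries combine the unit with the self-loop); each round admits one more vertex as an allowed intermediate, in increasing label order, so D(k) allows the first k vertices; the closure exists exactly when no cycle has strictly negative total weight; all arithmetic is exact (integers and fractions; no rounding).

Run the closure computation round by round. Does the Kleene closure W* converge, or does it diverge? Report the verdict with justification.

D(0):
  [0, ∞, ∞, -2]
  [∞, 0, -4, ∞]
  [∞, ∞, 0, 17]
  [∞, ∞, 13, 0]
D(1):
  [0, ∞, ∞, -2]
  [∞, 0, -4, ∞]
  [∞, ∞, 0, 17]
  [∞, ∞, 13, 0]
D(2):
  [0, ∞, ∞, -2]
  [∞, 0, -4, ∞]
  [∞, ∞, 0, 17]
  [∞, ∞, 13, 0]
D(3):
  [0, ∞, ∞, -2]
  [∞, 0, -4, 13]
  [∞, ∞, 0, 17]
  [∞, ∞, 13, 0]
D(4):
  [0, ∞, 11, -2]
  [∞, 0, -4, 13]
  [∞, ∞, 0, 17]
  [∞, ∞, 13, 0]
Key observation: every diagonal entry stays at the unit through all rounds, so no improving cycle exists.
Answer: CONVERGES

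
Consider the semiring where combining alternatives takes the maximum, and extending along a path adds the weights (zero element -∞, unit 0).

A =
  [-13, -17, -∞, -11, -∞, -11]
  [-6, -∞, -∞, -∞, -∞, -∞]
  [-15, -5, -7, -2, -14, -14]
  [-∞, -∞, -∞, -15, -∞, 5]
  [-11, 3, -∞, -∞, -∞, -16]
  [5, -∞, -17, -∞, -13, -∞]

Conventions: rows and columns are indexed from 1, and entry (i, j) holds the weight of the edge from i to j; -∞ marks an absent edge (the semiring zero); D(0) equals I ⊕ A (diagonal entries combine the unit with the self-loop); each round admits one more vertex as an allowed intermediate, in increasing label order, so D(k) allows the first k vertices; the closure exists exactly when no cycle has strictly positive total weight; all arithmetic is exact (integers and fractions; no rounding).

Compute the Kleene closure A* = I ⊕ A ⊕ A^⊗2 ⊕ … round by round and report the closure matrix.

D(0):
  [0, -17, -∞, -11, -∞, -11]
  [-6, 0, -∞, -∞, -∞, -∞]
  [-15, -5, 0, -2, -14, -14]
  [-∞, -∞, -∞, 0, -∞, 5]
  [-11, 3, -∞, -∞, 0, -16]
  [5, -∞, -17, -∞, -13, 0]
D(1):
  [0, -17, -∞, -11, -∞, -11]
  [-6, 0, -∞, -17, -∞, -17]
  [-15, -5, 0, -2, -14, -14]
  [-∞, -∞, -∞, 0, -∞, 5]
  [-11, 3, -∞, -22, 0, -16]
  [5, -12, -17, -6, -13, 0]
D(2):
  [0, -17, -∞, -11, -∞, -11]
  [-6, 0, -∞, -17, -∞, -17]
  [-11, -5, 0, -2, -14, -14]
  [-∞, -∞, -∞, 0, -∞, 5]
  [-3, 3, -∞, -14, 0, -14]
  [5, -12, -17, -6, -13, 0]
D(3):
  [0, -17, -∞, -11, -∞, -11]
  [-6, 0, -∞, -17, -∞, -17]
  [-11, -5, 0, -2, -14, -14]
  [-∞, -∞, -∞, 0, -∞, 5]
  [-3, 3, -∞, -14, 0, -14]
  [5, -12, -17, -6, -13, 0]
D(4):
  [0, -17, -∞, -11, -∞, -6]
  [-6, 0, -∞, -17, -∞, -12]
  [-11, -5, 0, -2, -14, 3]
  [-∞, -∞, -∞, 0, -∞, 5]
  [-3, 3, -∞, -14, 0, -9]
  [5, -12, -17, -6, -13, 0]
D(5):
  [0, -17, -∞, -11, -∞, -6]
  [-6, 0, -∞, -17, -∞, -12]
  [-11, -5, 0, -2, -14, 3]
  [-∞, -∞, -∞, 0, -∞, 5]
  [-3, 3, -∞, -14, 0, -9]
  [5, -10, -17, -6, -13, 0]
D(6):
  [0, -16, -23, -11, -19, -6]
  [-6, 0, -29, -17, -25, -12]
  [8, -5, 0, -2, -10, 3]
  [10, -5, -12, 0, -8, 5]
  [-3, 3, -26, -14, 0, -9]
  [5, -10, -17, -6, -13, 0]
Answer: A* = [[0, -16, -23, -11, -19, -6], [-6, 0, -29, -17, -25, -12], [8, -5, 0, -2, -10, 3], [10, -5, -12, 0, -8, 5], [-3, 3, -26, -14, 0, -9], [5, -10, -17, -6, -13, 0]]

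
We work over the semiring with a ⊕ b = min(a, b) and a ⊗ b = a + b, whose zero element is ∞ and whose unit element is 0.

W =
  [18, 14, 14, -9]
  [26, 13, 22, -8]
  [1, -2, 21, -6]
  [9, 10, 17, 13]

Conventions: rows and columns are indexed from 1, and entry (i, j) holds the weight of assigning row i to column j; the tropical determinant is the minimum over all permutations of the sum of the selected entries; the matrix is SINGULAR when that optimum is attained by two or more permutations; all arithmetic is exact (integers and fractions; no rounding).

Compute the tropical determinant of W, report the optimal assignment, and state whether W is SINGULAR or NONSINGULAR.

σ = (1, 2, 3, 4): 18 + 13 + 21 + 13 = 65
σ = (1, 2, 4, 3): 18 + 13 + (-6) + 17 = 42
σ = (1, 3, 2, 4): 18 + 22 + (-2) + 13 = 51
σ = (1, 3, 4, 2): 18 + 22 + (-6) + 10 = 44
σ = (1, 4, 2, 3): 18 + (-8) + (-2) + 17 = 25
σ = (1, 4, 3, 2): 18 + (-8) + 21 + 10 = 41
σ = (2, 1, 3, 4): 14 + 26 + 21 + 13 = 74
σ = (2, 1, 4, 3): 14 + 26 + (-6) + 17 = 51
σ = (2, 3, 1, 4): 14 + 22 + 1 + 13 = 50
σ = (2, 3, 4, 1): 14 + 22 + (-6) + 9 = 39
σ = (2, 4, 1, 3): 14 + (-8) + 1 + 17 = 24
σ = (2, 4, 3, 1): 14 + (-8) + 21 + 9 = 36
σ = (3, 1, 2, 4): 14 + 26 + (-2) + 13 = 51
σ = (3, 1, 4, 2): 14 + 26 + (-6) + 10 = 44
σ = (3, 2, 1, 4): 14 + 13 + 1 + 13 = 41
σ = (3, 2, 4, 1): 14 + 13 + (-6) + 9 = 30
σ = (3, 4, 1, 2): 14 + (-8) + 1 + 10 = 17
σ = (3, 4, 2, 1): 14 + (-8) + (-2) + 9 = 13
σ = (4, 1, 2, 3): (-9) + 26 + (-2) + 17 = 32
σ = (4, 1, 3, 2): (-9) + 26 + 21 + 10 = 48
σ = (4, 2, 1, 3): (-9) + 13 + 1 + 17 = 22
σ = (4, 2, 3, 1): (-9) + 13 + 21 + 9 = 34
σ = (4, 3, 1, 2): (-9) + 22 + 1 + 10 = 24
σ = (4, 3, 2, 1): (-9) + 22 + (-2) + 9 = 20
Optimal value attained by: σ = (3, 4, 2, 1).
Answer: det⊕(W) = 13; verdict: NONSINGULAR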